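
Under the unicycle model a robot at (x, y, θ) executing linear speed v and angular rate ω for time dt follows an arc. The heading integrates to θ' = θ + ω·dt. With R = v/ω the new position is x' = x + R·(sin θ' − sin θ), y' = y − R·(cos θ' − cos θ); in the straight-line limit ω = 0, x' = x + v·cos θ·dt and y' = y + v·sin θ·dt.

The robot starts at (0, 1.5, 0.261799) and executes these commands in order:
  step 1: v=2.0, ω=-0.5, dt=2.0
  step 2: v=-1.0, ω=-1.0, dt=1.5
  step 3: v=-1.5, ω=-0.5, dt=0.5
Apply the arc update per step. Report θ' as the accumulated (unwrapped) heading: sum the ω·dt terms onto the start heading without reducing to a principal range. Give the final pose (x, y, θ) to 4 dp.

(4.1473, 2.4789, -2.4882)

step 1: θ'=-0.7382 (R=-4.0000) → pose (3.7271, 0.5950, -0.7382)
step 2: θ'=-2.2382 (R=1.0000) → pose (3.6146, 1.9536, -2.2382)
step 3: θ'=-2.4882 (R=3.0000) → pose (4.1473, 2.4789, -2.4882)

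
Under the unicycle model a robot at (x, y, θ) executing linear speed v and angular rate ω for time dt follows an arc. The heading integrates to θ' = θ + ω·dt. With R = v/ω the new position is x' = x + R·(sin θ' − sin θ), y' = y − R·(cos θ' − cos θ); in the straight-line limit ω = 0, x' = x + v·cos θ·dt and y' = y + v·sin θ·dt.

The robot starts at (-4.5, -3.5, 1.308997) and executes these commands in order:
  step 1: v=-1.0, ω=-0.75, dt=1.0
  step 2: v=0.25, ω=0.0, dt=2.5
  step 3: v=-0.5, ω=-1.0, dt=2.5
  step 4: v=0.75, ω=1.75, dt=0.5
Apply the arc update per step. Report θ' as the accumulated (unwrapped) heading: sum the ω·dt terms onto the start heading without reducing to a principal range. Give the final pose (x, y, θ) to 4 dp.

step 1: θ'=0.5590 (R=1.3333) → pose (-5.0808, -4.2853, 0.5590)
step 2: θ'=0.5590 (straight) → pose (-4.5509, -3.9538, 0.5590)
step 3: θ'=-1.9410 (R=0.5000) → pose (-5.2822, -3.3490, -1.9410)
step 4: θ'=-1.0660 (R=0.4286) → pose (-5.2578, -3.7114, -1.0660)

(-5.2578, -3.7114, -1.0660)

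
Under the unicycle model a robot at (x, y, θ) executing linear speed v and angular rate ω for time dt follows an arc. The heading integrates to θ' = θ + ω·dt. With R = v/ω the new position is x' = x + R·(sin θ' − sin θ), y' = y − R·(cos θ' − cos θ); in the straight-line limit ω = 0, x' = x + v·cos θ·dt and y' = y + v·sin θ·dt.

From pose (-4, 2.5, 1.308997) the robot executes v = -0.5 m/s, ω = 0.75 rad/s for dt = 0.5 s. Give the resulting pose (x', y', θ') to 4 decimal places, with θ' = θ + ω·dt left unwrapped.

(-4.0184, 2.2521, 1.6840)

θ' = 1.3090 + 0.75·0.5 = 1.6840
R = v/ω = -0.5/0.75 = -0.6667
x' = -4 + -0.6667·(sin 1.6840 − sin 1.3090) = -4.0184
y' = 2.5 − -0.6667·(cos 1.6840 − cos 1.3090) = 2.2521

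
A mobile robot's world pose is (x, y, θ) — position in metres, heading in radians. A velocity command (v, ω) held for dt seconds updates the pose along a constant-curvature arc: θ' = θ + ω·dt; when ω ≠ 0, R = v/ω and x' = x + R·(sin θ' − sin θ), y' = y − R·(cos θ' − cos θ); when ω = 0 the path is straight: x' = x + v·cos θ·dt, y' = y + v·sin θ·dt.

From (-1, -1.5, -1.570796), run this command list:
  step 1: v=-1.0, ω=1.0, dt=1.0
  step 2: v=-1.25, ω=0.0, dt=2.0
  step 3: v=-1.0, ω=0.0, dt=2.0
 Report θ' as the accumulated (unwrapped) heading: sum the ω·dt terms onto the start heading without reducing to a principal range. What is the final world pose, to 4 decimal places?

step 1: θ'=-0.5708 (R=-1.0000) → pose (-1.4597, -0.6585, -0.5708)
step 2: θ'=-0.5708 (straight) → pose (-3.5634, 0.6922, -0.5708)
step 3: θ'=-0.5708 (straight) → pose (-5.2463, 1.7728, -0.5708)

(-5.2463, 1.7728, -0.5708)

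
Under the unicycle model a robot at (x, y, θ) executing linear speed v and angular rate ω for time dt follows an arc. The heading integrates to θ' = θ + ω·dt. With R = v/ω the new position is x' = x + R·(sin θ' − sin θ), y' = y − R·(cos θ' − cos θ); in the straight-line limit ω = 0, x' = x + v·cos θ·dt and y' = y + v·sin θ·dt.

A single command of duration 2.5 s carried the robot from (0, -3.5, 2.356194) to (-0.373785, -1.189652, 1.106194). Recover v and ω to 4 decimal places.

Δθ = 1.106194 − 2.356194 = -1.250000
ω = Δθ/dt = -1.250000/2.5 = -0.5000
R = −Δy/(cos θ' − cos θ) = -2.0000
v = R·ω = -2.0000·-0.5000 = 1.0000

v = 1.0000, ω = -0.5000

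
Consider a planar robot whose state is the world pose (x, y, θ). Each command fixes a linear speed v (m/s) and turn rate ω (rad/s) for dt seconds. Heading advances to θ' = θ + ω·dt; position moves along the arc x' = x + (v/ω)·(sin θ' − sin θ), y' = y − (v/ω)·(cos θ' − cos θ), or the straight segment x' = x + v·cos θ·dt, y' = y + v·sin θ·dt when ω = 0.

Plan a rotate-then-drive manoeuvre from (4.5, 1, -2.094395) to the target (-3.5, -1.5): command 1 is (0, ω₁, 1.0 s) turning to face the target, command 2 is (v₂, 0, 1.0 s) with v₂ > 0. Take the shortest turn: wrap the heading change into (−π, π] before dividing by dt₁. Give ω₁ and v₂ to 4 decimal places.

ω₁ = -0.7443, v₂ = 8.3815

heading to target = atan2(-1.5−1, -3.5−4.5) = -2.8387
Δθ = wrap(-2.8387 − -2.0944) = -0.7443; ω₁ = Δθ/dt₁ = -0.7443
distance = √((-3.5−4.5)² + (-1.5−1)²) = 8.3815; v₂ = distance/dt₂ = 8.3815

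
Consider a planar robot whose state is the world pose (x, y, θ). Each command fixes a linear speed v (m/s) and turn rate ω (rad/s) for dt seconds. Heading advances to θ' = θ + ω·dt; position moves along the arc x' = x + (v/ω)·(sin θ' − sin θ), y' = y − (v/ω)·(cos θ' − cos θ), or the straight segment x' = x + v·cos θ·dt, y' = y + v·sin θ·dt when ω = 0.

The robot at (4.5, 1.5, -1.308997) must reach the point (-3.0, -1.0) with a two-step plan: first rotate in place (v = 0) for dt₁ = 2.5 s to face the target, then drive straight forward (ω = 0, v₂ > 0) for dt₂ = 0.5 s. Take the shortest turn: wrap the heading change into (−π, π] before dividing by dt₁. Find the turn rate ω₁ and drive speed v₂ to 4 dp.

ω₁ = -0.6043, v₂ = 15.8114

heading to target = atan2(-1−1.5, -3−4.5) = -2.8198
Δθ = wrap(-2.8198 − -1.3090) = -1.5108; ω₁ = Δθ/dt₁ = -0.6043
distance = √((-3−4.5)² + (-1−1.5)²) = 7.9057; v₂ = distance/dt₂ = 15.8114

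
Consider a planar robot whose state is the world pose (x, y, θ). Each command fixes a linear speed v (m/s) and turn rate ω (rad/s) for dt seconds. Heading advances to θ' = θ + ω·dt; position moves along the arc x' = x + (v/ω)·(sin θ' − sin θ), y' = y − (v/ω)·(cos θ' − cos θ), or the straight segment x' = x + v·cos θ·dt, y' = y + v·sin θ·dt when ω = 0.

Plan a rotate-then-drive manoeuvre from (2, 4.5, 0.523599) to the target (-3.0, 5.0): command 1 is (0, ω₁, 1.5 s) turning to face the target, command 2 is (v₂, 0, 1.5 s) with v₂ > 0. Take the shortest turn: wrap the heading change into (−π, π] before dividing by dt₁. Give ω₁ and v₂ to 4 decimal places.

heading to target = atan2(5−4.5, -3−2) = 3.0419
Δθ = wrap(3.0419 − 0.5236) = 2.5183; ω₁ = Δθ/dt₁ = 1.6789
distance = √((-3−2)² + (5−4.5)²) = 5.0249; v₂ = distance/dt₂ = 3.3500

ω₁ = 1.6789, v₂ = 3.3500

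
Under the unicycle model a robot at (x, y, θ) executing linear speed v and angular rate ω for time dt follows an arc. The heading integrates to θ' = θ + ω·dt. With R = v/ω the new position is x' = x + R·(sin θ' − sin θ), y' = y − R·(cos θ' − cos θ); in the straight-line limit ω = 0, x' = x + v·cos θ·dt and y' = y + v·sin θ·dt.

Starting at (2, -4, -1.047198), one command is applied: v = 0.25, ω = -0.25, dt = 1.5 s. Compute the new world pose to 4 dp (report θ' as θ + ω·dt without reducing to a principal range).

(2.1230, -4.3519, -1.4222)

θ' = -1.0472 + -0.25·1.5 = -1.4222
R = v/ω = 0.25/-0.25 = -1.0000
x' = 2 + -1.0000·(sin -1.4222 − sin -1.0472) = 2.1230
y' = -4 − -1.0000·(cos -1.4222 − cos -1.0472) = -4.3519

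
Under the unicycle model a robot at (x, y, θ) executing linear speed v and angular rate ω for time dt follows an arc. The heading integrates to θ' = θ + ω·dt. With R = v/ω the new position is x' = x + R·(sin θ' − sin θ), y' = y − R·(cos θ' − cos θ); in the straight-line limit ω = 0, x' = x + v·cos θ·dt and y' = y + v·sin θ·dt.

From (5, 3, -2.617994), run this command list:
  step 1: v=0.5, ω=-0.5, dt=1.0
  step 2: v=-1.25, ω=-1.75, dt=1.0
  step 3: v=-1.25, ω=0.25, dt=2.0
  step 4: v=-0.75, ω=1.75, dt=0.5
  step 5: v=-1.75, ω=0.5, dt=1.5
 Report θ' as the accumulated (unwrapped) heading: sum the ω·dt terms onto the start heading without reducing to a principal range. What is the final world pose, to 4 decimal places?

(8.2984, -0.6187, -2.7430)

step 1: θ'=-3.1180 (R=-1.0000) → pose (4.5236, 2.8663, -3.1180)
step 2: θ'=-4.8680 (R=0.7143) → pose (5.2461, 2.0415, -4.8680)
step 3: θ'=-4.3680 (R=-5.0000) → pose (5.4793, -0.4215, -4.3680)
step 4: θ'=-3.4930 (R=-0.4286) → pose (5.7352, -0.6792, -3.4930)
step 5: θ'=-2.7430 (R=-3.5000) → pose (8.2984, -0.6187, -2.7430)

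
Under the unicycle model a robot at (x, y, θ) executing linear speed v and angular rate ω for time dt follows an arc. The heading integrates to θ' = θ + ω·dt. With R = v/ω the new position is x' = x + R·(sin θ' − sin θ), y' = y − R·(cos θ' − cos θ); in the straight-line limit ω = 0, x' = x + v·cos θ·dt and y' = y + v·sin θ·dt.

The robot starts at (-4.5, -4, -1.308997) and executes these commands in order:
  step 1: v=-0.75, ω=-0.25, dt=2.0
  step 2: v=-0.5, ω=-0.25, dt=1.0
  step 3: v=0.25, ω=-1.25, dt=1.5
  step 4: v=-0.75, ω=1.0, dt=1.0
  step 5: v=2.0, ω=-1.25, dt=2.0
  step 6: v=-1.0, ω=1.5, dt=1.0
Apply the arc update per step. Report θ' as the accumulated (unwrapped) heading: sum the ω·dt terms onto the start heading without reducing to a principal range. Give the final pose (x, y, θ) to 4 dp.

(-5.4759, -0.5893, -3.9340)

step 1: θ'=-1.8090 (R=3.0000) → pose (-4.5175, -2.5157, -1.8090)
step 2: θ'=-2.0590 (R=2.0000) → pose (-4.3403, -2.0495, -2.0590)
step 3: θ'=-3.9340 (R=-0.2000) → pose (-4.6594, -2.0961, -3.9340)
step 4: θ'=-2.9340 (R=-0.7500) → pose (-3.9708, -2.3034, -2.9340)
step 5: θ'=-5.4340 (R=-1.6000) → pose (-5.5017, 0.3192, -5.4340)
step 6: θ'=-3.9340 (R=-0.6667) → pose (-5.4759, -0.5893, -3.9340)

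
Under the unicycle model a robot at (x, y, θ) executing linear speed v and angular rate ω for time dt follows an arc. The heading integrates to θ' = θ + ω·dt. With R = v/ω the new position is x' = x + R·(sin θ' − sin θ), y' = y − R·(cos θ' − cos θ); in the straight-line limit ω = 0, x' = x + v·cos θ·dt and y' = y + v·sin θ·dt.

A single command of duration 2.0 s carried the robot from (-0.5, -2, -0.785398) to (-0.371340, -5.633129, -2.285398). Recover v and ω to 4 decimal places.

v = 2.0000, ω = -0.7500

Δθ = -2.285398 − -0.785398 = -1.500000
ω = Δθ/dt = -1.500000/2.0 = -0.7500
R = −Δy/(cos θ' − cos θ) = -2.6667
v = R·ω = -2.6667·-0.7500 = 2.0000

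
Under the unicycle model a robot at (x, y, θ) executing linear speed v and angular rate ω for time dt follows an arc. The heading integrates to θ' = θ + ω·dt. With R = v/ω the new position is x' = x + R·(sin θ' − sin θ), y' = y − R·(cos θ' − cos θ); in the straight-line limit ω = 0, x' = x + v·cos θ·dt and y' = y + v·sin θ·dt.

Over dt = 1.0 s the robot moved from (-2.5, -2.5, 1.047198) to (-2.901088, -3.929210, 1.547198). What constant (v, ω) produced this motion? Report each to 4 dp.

Δθ = 1.547198 − 1.047198 = 0.500000
ω = Δθ/dt = 0.500000/1.0 = 0.5000
R = −Δy/(cos θ' − cos θ) = -3.0000
v = R·ω = -3.0000·0.5000 = -1.5000

v = -1.5000, ω = 0.5000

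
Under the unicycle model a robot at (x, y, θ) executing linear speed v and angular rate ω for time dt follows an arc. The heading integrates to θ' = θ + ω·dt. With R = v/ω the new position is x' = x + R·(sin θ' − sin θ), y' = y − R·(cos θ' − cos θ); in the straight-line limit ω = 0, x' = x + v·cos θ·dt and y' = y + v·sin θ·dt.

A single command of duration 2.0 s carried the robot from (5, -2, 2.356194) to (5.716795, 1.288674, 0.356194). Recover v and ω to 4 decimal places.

v = 2.0000, ω = -1.0000

Δθ = 0.356194 − 2.356194 = -2.000000
ω = Δθ/dt = -2.000000/2.0 = -1.0000
R = −Δy/(cos θ' − cos θ) = -2.0000
v = R·ω = -2.0000·-1.0000 = 2.0000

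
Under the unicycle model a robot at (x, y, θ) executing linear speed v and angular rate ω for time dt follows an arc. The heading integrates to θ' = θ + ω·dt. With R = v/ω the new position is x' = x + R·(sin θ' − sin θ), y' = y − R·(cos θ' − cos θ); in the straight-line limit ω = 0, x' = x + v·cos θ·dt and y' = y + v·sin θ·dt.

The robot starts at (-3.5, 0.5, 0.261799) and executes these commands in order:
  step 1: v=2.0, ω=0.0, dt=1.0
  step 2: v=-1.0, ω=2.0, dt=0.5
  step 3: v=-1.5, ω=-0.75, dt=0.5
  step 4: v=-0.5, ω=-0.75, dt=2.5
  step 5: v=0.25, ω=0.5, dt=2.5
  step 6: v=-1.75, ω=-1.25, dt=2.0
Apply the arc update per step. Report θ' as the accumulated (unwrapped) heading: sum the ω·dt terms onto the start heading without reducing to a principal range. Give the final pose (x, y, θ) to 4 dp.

step 1: θ'=0.2618 (straight) → pose (-1.5681, 1.0176, 0.2618)
step 2: θ'=1.2618 (R=-0.5000) → pose (-1.9151, 0.6867, 1.2618)
step 3: θ'=0.8868 (R=2.0000) → pose (-2.2702, 0.0311, 0.8868)
step 4: θ'=-0.9882 (R=0.6667) → pose (-3.3436, 0.0856, -0.9882)
step 5: θ'=0.2618 (R=0.5000) → pose (-2.7967, -0.1223, 0.2618)
step 6: θ'=-2.2382 (R=1.4000) → pose (-4.2586, 2.0966, -2.2382)

(-4.2586, 2.0966, -2.2382)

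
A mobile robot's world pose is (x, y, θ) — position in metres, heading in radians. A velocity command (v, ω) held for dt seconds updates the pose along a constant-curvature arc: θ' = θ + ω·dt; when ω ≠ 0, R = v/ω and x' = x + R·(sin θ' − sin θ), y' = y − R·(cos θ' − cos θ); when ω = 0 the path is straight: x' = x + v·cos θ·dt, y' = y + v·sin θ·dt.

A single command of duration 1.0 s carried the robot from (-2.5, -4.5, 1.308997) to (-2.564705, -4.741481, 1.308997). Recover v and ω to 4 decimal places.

v = -0.2500, ω = 0.0000

Δθ = 1.308997 − 1.308997 = 0.000000
ω = Δθ/dt = 0.000000/1.0 = 0.0000
ω = 0 → v = (Δx·cos θ + Δy·sin θ)/dt = -0.2500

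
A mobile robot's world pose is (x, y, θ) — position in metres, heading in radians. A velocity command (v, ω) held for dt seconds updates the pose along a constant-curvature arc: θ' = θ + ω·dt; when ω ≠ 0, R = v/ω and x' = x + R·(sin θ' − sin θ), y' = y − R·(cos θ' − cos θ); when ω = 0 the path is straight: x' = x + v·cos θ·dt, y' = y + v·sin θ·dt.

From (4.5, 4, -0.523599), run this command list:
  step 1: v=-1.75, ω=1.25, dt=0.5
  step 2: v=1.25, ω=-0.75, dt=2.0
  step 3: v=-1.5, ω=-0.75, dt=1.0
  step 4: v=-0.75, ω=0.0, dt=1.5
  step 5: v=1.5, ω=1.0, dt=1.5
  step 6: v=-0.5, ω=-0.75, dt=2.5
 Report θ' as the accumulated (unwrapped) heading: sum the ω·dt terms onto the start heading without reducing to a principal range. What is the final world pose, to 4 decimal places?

(6.7454, 4.2453, -2.5236)

step 1: θ'=0.1014 (R=-1.4000) → pose (3.6583, 4.1804, 0.1014)
step 2: θ'=-1.3986 (R=-1.6667) → pose (5.4690, 2.8078, -1.3986)
step 3: θ'=-2.1486 (R=2.0000) → pose (5.7641, 4.2429, -2.1486)
step 4: θ'=-2.1486 (straight) → pose (6.3786, 5.1853, -2.1486)
step 5: θ'=-0.6486 (R=1.5000) → pose (6.7290, 3.1706, -0.6486)
step 6: θ'=-2.5236 (R=0.6667) → pose (6.7454, 4.2453, -2.5236)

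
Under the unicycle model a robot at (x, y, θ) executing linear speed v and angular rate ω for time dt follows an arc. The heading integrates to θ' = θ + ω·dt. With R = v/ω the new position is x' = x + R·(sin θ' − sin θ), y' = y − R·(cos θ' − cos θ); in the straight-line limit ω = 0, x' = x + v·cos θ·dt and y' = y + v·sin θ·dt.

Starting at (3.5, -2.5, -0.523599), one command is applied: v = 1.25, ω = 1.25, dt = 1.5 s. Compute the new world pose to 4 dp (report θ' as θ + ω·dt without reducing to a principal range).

(4.9760, -1.8516, 1.3514)

θ' = -0.5236 + 1.25·1.5 = 1.3514
R = v/ω = 1.25/1.25 = 1.0000
x' = 3.5 + 1.0000·(sin 1.3514 − sin -0.5236) = 4.9760
y' = -2.5 − 1.0000·(cos 1.3514 − cos -0.5236) = -1.8516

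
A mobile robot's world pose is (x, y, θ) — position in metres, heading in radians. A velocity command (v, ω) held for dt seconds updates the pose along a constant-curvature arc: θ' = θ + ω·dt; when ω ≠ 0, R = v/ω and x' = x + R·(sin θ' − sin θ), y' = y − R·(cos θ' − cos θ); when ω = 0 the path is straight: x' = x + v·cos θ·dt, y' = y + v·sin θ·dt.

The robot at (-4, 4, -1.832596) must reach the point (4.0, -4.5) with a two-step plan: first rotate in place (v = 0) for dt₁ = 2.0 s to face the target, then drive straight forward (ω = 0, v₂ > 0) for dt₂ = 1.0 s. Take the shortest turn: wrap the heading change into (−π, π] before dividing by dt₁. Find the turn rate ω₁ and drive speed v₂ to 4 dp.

ω₁ = 0.5085, v₂ = 11.6726

heading to target = atan2(-4.5−4, 4−-4) = -0.8157
Δθ = wrap(-0.8157 − -1.8326) = 1.0169; ω₁ = Δθ/dt₁ = 0.5085
distance = √((4−-4)² + (-4.5−4)²) = 11.6726; v₂ = distance/dt₂ = 11.6726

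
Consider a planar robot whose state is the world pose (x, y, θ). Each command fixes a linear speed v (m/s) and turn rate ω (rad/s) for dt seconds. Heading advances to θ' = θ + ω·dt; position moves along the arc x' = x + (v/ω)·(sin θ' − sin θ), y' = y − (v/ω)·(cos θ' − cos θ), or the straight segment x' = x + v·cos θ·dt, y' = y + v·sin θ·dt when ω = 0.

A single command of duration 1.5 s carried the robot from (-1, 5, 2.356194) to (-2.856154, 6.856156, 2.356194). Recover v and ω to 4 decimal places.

v = 1.7500, ω = 0.0000

Δθ = 2.356194 − 2.356194 = 0.000000
ω = Δθ/dt = 0.000000/1.5 = 0.0000
ω = 0 → v = (Δx·cos θ + Δy·sin θ)/dt = 1.7500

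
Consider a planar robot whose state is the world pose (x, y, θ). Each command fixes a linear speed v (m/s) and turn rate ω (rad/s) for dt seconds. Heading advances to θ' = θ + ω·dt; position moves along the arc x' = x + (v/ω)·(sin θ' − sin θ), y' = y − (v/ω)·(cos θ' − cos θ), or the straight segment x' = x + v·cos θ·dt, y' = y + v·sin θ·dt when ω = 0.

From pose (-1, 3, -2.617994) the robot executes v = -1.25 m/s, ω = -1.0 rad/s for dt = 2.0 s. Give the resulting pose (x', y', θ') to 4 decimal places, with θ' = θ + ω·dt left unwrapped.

(0.8694, 2.0353, -4.6180)

θ' = -2.6180 + -1.0·2.0 = -4.6180
R = v/ω = -1.25/-1.0 = 1.2500
x' = -1 + 1.2500·(sin -4.6180 − sin -2.6180) = 0.8694
y' = 3 − 1.2500·(cos -4.6180 − cos -2.6180) = 2.0353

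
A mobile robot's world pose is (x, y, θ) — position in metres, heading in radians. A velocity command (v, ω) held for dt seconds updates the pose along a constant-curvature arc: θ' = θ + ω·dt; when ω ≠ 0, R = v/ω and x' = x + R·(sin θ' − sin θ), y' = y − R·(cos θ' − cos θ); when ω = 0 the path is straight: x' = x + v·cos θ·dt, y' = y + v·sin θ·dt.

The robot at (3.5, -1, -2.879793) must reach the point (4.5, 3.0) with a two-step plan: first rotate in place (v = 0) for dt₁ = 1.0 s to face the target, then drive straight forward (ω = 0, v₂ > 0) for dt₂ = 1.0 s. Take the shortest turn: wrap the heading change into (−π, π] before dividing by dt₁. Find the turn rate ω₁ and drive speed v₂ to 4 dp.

ω₁ = -2.0776, v₂ = 4.1231

heading to target = atan2(3−-1, 4.5−3.5) = 1.3258
Δθ = wrap(1.3258 − -2.8798) = -2.0776; ω₁ = Δθ/dt₁ = -2.0776
distance = √((4.5−3.5)² + (3−-1)²) = 4.1231; v₂ = distance/dt₂ = 4.1231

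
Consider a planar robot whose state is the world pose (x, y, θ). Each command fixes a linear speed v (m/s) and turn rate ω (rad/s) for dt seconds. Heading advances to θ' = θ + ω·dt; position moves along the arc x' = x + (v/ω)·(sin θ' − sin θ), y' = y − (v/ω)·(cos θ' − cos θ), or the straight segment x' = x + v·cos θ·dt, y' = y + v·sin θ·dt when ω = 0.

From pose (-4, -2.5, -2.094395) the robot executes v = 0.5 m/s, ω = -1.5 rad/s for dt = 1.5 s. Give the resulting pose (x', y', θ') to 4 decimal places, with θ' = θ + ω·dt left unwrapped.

(-4.5997, -2.4532, -4.3444)

θ' = -2.0944 + -1.5·1.5 = -4.3444
R = v/ω = 0.5/-1.5 = -0.3333
x' = -4 + -0.3333·(sin -4.3444 − sin -2.0944) = -4.5997
y' = -2.5 − -0.3333·(cos -4.3444 − cos -2.0944) = -2.4532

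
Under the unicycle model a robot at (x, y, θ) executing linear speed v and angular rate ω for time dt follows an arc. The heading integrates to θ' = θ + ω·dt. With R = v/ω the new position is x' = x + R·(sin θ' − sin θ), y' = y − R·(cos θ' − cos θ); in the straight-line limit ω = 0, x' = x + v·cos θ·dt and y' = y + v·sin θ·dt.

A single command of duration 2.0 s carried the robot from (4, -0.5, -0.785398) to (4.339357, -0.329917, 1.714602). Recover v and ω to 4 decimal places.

Δθ = 1.714602 − -0.785398 = 2.500000
ω = Δθ/dt = 2.500000/2.0 = 1.2500
R = Δx/(sin θ' − sin θ) = 0.2000
v = R·ω = 0.2000·1.2500 = 0.2500

v = 0.2500, ω = 1.2500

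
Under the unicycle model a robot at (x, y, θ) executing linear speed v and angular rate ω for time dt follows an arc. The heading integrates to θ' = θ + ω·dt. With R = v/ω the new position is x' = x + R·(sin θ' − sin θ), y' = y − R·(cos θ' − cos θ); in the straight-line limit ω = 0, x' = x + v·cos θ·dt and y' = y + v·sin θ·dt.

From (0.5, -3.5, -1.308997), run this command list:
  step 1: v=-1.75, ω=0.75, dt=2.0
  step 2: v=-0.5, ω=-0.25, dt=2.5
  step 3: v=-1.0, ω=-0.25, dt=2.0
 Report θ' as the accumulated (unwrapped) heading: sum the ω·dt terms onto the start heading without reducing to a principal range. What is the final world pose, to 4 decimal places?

(-4.9515, -0.4133, -0.9340)

step 1: θ'=0.1910 (R=-2.3333) → pose (-2.1968, -1.8130, 0.1910)
step 2: θ'=-0.4340 (R=2.0000) → pose (-3.4175, -1.6640, -0.4340)
step 3: θ'=-0.9340 (R=4.0000) → pose (-4.9515, -0.4133, -0.9340)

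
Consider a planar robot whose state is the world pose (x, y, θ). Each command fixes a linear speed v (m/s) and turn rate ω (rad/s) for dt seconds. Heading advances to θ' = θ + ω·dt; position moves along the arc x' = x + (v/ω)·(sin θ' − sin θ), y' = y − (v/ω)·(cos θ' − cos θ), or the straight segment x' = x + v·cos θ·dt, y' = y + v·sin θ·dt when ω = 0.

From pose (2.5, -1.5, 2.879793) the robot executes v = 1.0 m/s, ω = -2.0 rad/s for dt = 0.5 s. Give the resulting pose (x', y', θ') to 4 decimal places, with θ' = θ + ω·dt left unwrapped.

(2.1531, -1.1691, 1.8798)

θ' = 2.8798 + -2.0·0.5 = 1.8798
R = v/ω = 1.0/-2.0 = -0.5000
x' = 2.5 + -0.5000·(sin 1.8798 − sin 2.8798) = 2.1531
y' = -1.5 − -0.5000·(cos 1.8798 − cos 2.8798) = -1.1691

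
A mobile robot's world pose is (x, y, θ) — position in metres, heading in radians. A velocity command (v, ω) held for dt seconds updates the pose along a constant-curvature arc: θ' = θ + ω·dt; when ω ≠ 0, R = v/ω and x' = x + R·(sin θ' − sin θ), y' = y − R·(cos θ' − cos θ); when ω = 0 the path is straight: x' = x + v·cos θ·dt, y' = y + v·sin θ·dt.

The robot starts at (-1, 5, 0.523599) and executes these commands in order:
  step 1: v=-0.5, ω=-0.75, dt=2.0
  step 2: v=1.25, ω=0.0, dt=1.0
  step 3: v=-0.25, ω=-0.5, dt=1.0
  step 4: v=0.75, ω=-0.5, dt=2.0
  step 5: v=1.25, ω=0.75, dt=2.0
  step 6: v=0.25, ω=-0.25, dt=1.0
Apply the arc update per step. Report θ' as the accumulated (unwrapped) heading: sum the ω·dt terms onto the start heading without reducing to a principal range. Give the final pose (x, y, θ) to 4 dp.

step 1: θ'=-0.9764 (R=0.6667) → pose (-1.8857, 5.2040, -0.9764)
step 2: θ'=-0.9764 (straight) → pose (-1.1856, 4.1684, -0.9764)
step 3: θ'=-1.4764 (R=0.5000) → pose (-1.2692, 4.4013, -1.4764)
step 4: θ'=-2.4764 (R=-1.5000) → pose (-1.8367, 3.0797, -2.4764)
step 5: θ'=-0.9764 (R=1.6667) → pose (-2.1888, 0.8350, -0.9764)
step 6: θ'=-1.2264 (R=-1.0000) → pose (-2.0760, 0.6126, -1.2264)

(-2.0760, 0.6126, -1.2264)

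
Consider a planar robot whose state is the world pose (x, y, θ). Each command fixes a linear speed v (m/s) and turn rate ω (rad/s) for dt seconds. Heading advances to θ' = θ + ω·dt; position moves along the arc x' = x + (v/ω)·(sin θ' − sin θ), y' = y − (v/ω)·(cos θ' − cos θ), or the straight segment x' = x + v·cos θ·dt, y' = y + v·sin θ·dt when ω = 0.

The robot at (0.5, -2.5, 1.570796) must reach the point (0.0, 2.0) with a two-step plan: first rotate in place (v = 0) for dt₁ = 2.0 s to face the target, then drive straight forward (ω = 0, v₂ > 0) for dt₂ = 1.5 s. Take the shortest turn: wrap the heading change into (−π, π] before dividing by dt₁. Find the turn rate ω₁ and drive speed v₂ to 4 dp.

ω₁ = 0.0553, v₂ = 3.0185

heading to target = atan2(2−-2.5, 0−0.5) = 1.6815
Δθ = wrap(1.6815 − 1.5708) = 0.1107; ω₁ = Δθ/dt₁ = 0.0553
distance = √((0−0.5)² + (2−-2.5)²) = 4.5277; v₂ = distance/dt₂ = 3.0185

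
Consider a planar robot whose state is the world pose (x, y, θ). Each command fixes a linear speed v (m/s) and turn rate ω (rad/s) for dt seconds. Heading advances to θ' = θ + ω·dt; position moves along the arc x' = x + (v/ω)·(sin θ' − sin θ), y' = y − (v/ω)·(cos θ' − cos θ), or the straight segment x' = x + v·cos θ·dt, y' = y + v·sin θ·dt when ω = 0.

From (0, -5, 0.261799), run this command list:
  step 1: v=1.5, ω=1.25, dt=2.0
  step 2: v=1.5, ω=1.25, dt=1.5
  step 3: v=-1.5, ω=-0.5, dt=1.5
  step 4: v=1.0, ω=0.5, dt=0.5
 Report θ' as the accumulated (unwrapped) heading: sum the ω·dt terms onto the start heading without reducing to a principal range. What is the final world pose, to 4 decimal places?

step 1: θ'=2.7618 (R=1.2000) → pose (0.1343, -2.7264, 2.7618)
step 2: θ'=4.6368 (R=1.2000) → pose (-1.5072, -3.7503, 4.6368)
step 3: θ'=3.8868 (R=3.0000) → pose (-0.5501, -1.7720, 3.8868)
step 4: θ'=4.1368 (R=2.0000) → pose (-0.8716, -2.1532, 4.1368)

(-0.8716, -2.1532, 4.1368)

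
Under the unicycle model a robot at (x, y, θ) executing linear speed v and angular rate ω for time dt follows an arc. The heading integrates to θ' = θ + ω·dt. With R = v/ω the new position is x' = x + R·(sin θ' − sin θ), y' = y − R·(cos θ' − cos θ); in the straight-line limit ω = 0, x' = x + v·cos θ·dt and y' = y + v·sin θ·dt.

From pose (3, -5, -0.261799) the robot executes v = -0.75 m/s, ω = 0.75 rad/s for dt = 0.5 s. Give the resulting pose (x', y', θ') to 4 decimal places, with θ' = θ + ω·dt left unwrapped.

θ' = -0.2618 + 0.75·0.5 = 0.1132
R = v/ω = -0.75/0.75 = -1.0000
x' = 3 + -1.0000·(sin 0.1132 − sin -0.2618) = 2.6282
y' = -5 − -1.0000·(cos 0.1132 − cos -0.2618) = -4.9723

(2.6282, -4.9723, 0.1132)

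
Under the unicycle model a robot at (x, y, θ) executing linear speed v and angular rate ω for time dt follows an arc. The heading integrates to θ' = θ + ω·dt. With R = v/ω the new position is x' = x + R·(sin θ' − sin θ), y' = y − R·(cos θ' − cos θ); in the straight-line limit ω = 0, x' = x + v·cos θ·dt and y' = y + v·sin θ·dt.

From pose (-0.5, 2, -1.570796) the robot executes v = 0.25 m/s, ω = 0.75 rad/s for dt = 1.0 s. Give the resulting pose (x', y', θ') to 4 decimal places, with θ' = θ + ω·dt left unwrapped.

θ' = -1.5708 + 0.75·1.0 = -0.8208
R = v/ω = 0.25/0.75 = 0.3333
x' = -0.5 + 0.3333·(sin -0.8208 − sin -1.5708) = -0.4106
y' = 2 − 0.3333·(cos -0.8208 − cos -1.5708) = 1.7728

(-0.4106, 1.7728, -0.8208)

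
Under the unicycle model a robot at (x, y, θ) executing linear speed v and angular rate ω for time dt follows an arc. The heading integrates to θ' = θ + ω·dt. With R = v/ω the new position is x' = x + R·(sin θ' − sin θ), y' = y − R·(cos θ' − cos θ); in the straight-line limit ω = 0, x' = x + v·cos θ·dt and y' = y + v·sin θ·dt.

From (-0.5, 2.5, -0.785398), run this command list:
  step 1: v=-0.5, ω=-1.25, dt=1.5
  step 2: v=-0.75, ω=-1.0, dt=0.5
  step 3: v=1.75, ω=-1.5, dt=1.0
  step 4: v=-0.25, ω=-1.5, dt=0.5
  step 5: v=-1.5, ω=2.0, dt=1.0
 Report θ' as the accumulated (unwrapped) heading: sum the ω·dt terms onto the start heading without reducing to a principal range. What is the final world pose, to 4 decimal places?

step 1: θ'=-2.6604 (R=0.4000) → pose (-0.4023, 3.1374, -2.6604)
step 2: θ'=-3.1604 (R=0.7500) → pose (-0.0411, 3.2225, -3.1604)
step 3: θ'=-4.6604 (R=-1.1667) → pose (-1.1842, 4.3283, -4.6604)
step 4: θ'=-5.4104 (R=0.1667) → pose (-1.2230, 4.2125, -5.4104)
step 5: θ'=-3.4104 (R=-0.7500) → pose (-0.8476, 3.0074, -3.4104)

(-0.8476, 3.0074, -3.4104)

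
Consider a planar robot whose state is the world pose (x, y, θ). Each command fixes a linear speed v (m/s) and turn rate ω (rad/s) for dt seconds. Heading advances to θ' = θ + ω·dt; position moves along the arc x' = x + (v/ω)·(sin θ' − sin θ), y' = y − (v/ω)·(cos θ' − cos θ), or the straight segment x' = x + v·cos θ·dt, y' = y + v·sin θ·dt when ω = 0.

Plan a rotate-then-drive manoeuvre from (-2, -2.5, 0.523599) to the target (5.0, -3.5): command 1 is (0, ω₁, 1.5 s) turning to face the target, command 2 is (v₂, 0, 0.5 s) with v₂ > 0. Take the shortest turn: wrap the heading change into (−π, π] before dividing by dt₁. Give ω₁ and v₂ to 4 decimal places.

ω₁ = -0.4437, v₂ = 14.1421

heading to target = atan2(-3.5−-2.5, 5−-2) = -0.1419
Δθ = wrap(-0.1419 − 0.5236) = -0.6655; ω₁ = Δθ/dt₁ = -0.4437
distance = √((5−-2)² + (-3.5−-2.5)²) = 7.0711; v₂ = distance/dt₂ = 14.1421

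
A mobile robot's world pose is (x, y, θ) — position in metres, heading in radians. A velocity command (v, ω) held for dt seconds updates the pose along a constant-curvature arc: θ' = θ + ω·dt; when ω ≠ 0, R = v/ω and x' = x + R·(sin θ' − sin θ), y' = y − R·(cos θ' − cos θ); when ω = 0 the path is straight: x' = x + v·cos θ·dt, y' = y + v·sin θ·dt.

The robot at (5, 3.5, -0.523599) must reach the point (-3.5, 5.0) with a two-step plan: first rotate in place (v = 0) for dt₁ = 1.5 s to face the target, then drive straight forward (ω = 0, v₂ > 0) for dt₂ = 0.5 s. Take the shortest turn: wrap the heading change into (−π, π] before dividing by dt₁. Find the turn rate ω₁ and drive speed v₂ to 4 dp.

heading to target = atan2(5−3.5, -3.5−5) = 2.9669
Δθ = wrap(2.9669 − -0.5236) = -2.7927; ω₁ = Δθ/dt₁ = -1.8618
distance = √((-3.5−5)² + (5−3.5)²) = 8.6313; v₂ = distance/dt₂ = 17.2627

ω₁ = -1.8618, v₂ = 17.2627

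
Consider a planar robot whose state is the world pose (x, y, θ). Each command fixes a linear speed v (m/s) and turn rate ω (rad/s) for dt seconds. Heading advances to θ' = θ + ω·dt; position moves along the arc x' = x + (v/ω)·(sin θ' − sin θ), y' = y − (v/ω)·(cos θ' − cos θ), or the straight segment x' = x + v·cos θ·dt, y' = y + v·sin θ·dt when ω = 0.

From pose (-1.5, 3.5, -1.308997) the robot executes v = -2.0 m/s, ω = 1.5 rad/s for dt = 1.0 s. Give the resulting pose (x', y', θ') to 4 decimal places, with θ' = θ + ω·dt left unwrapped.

(-3.0410, 4.4640, 0.1910)

θ' = -1.3090 + 1.5·1.0 = 0.1910
R = v/ω = -2.0/1.5 = -1.3333
x' = -1.5 + -1.3333·(sin 0.1910 − sin -1.3090) = -3.0410
y' = 3.5 − -1.3333·(cos 0.1910 − cos -1.3090) = 4.4640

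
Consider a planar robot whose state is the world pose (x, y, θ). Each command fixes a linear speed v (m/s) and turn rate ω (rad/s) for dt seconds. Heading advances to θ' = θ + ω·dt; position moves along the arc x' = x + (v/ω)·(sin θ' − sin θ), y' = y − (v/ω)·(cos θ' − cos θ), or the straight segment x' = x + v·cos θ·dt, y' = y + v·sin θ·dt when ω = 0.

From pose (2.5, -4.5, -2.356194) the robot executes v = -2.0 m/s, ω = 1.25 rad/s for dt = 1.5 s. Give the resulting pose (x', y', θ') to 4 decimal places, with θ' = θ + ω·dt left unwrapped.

θ' = -2.3562 + 1.25·1.5 = -0.4812
R = v/ω = -2.0/1.25 = -1.6000
x' = 2.5 + -1.6000·(sin -0.4812 − sin -2.3562) = 2.1092
y' = -4.5 − -1.6000·(cos -0.4812 − cos -2.3562) = -1.9503

(2.1092, -1.9503, -0.4812)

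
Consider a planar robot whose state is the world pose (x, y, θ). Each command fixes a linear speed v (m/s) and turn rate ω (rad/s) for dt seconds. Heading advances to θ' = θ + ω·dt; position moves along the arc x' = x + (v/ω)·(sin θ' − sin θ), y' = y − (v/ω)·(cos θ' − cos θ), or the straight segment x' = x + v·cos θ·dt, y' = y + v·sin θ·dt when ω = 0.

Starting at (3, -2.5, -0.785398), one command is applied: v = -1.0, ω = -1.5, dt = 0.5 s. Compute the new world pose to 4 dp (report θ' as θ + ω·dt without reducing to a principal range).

θ' = -0.7854 + -1.5·0.5 = -1.5354
R = v/ω = -1.0/-1.5 = 0.6667
x' = 3 + 0.6667·(sin -1.5354 − sin -0.7854) = 2.8052
y' = -2.5 − 0.6667·(cos -1.5354 − cos -0.7854) = -2.0522

(2.8052, -2.0522, -1.5354)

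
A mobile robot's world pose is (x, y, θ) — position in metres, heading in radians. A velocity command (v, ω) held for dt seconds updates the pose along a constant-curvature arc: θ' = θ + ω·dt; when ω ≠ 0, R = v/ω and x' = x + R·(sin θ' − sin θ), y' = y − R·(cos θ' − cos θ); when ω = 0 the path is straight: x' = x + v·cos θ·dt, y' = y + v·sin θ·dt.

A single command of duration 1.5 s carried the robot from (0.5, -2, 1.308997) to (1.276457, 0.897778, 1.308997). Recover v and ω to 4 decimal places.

Δθ = 1.308997 − 1.308997 = 0.000000
ω = Δθ/dt = 0.000000/1.5 = 0.0000
ω = 0 → v = (Δx·cos θ + Δy·sin θ)/dt = 2.0000

v = 2.0000, ω = 0.0000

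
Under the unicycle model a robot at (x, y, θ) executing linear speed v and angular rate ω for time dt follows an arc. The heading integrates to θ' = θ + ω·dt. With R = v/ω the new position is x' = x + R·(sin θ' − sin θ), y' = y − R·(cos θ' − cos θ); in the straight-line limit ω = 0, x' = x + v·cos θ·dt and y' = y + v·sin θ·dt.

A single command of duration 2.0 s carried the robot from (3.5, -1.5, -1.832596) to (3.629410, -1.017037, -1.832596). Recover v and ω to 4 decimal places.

Δθ = -1.832596 − -1.832596 = 0.000000
ω = Δθ/dt = 0.000000/2.0 = 0.0000
ω = 0 → v = (Δx·cos θ + Δy·sin θ)/dt = -0.2500

v = -0.2500, ω = 0.0000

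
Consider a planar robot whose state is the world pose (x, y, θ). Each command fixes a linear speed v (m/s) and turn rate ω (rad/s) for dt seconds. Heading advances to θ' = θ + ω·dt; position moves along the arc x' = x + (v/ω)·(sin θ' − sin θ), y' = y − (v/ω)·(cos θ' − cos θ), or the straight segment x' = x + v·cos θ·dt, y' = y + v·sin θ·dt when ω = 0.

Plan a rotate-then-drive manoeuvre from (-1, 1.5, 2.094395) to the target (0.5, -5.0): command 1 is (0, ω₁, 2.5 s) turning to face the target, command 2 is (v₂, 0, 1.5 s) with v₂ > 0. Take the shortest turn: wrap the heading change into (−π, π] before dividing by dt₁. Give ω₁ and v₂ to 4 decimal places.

heading to target = atan2(-5−1.5, 0.5−-1) = -1.3440
Δθ = wrap(-1.3440 − 2.0944) = 2.8448; ω₁ = Δθ/dt₁ = 1.1379
distance = √((0.5−-1)² + (-5−1.5)²) = 6.6708; v₂ = distance/dt₂ = 4.4472

ω₁ = 1.1379, v₂ = 4.4472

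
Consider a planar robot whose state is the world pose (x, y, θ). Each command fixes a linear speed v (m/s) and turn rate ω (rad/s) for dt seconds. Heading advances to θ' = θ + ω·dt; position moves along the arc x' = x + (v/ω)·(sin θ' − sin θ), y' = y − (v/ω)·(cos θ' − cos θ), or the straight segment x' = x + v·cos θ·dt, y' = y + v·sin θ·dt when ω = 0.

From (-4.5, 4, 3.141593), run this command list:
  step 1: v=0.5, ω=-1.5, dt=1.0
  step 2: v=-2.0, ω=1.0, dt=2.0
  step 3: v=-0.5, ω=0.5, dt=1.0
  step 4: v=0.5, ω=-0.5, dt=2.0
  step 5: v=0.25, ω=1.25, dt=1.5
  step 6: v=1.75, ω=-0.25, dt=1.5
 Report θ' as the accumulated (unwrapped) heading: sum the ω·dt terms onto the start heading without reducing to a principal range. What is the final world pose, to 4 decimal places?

step 1: θ'=1.6416 (R=-0.3333) → pose (-4.8325, 4.3098, 1.6416)
step 2: θ'=3.6416 (R=-2.0000) → pose (-1.8787, 2.6961, 3.6416)
step 3: θ'=4.1416 (R=-1.0000) → pose (-1.5166, 3.0333, 4.1416)
step 4: θ'=3.1416 (R=-1.0000) → pose (-2.3581, 2.5736, 3.1416)
step 5: θ'=5.0166 (R=0.2000) → pose (-2.5489, 2.3137, 5.0166)
step 6: θ'=4.6416 (R=-7.0000) → pose (-2.2450, -0.2782, 4.6416)

(-2.2450, -0.2782, 4.6416)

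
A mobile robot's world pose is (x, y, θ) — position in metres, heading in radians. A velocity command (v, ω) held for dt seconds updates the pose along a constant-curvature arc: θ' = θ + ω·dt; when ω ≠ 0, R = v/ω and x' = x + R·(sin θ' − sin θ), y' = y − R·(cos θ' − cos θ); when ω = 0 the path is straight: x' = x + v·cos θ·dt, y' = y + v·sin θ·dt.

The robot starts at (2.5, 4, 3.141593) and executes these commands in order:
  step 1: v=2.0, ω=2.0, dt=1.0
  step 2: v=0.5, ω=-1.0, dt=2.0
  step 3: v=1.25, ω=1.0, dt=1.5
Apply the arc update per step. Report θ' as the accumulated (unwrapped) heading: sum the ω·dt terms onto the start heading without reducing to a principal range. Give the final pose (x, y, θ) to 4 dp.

(-0.1108, 0.7142, 4.6416)

step 1: θ'=5.1416 (R=1.0000) → pose (1.5907, 2.5839, 5.1416)
step 2: θ'=3.1416 (R=-0.5000) → pose (1.1361, 1.8758, 3.1416)
step 3: θ'=4.6416 (R=1.2500) → pose (-0.1108, 0.7142, 4.6416)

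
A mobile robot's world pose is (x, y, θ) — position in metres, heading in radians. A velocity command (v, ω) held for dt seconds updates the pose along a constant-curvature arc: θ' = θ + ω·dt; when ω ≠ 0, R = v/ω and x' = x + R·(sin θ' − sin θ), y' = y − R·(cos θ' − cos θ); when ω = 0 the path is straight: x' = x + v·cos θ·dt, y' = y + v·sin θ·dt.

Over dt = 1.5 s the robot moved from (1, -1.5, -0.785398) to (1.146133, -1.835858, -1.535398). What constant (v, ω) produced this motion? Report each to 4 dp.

Δθ = -1.535398 − -0.785398 = -0.750000
ω = Δθ/dt = -0.750000/1.5 = -0.5000
R = −Δy/(cos θ' − cos θ) = -0.5000
v = R·ω = -0.5000·-0.5000 = 0.2500

v = 0.2500, ω = -0.5000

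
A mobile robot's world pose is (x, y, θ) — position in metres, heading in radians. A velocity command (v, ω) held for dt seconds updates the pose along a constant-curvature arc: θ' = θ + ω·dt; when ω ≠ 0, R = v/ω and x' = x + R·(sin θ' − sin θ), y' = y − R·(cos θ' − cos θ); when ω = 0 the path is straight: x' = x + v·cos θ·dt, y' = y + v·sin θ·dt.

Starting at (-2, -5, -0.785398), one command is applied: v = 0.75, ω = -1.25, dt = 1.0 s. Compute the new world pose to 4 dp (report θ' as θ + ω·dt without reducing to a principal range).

(-1.8879, -5.6931, -2.0354)

θ' = -0.7854 + -1.25·1.0 = -2.0354
R = v/ω = 0.75/-1.25 = -0.6000
x' = -2 + -0.6000·(sin -2.0354 − sin -0.7854) = -1.8879
y' = -5 − -0.6000·(cos -2.0354 − cos -0.7854) = -5.6931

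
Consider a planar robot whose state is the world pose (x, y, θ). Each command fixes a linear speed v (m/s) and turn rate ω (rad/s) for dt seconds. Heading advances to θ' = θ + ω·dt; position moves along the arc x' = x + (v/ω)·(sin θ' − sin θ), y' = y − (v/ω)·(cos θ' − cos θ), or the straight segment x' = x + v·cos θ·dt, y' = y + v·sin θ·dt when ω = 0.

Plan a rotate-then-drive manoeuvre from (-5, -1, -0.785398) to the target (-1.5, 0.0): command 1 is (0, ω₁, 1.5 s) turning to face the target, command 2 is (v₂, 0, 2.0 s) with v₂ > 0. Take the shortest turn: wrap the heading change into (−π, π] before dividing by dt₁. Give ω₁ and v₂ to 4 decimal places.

heading to target = atan2(0−-1, -1.5−-5) = 0.2783
Δθ = wrap(0.2783 − -0.7854) = 1.0637; ω₁ = Δθ/dt₁ = 0.7091
distance = √((-1.5−-5)² + (0−-1)²) = 3.6401; v₂ = distance/dt₂ = 1.8200

ω₁ = 0.7091, v₂ = 1.8200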